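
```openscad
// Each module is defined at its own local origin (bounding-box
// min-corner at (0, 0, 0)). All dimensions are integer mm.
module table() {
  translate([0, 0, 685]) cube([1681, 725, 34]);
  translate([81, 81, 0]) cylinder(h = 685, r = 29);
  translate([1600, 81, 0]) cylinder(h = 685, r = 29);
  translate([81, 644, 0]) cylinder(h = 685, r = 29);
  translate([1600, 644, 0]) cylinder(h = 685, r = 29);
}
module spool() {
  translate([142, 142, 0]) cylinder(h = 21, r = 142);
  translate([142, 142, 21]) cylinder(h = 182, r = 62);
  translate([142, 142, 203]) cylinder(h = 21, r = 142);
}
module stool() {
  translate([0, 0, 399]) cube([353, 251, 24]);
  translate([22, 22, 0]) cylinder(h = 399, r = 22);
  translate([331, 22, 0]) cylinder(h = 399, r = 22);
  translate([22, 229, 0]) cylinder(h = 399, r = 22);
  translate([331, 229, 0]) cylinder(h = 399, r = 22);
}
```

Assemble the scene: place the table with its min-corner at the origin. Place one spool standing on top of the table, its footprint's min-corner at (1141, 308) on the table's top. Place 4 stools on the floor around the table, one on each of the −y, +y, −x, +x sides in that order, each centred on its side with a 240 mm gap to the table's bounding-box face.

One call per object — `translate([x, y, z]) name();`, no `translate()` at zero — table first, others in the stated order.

table();
translate([1141, 308, 719]) spool();
translate([664, -491, 0]) stool();
translate([664, 965, 0]) stool();
translate([-593, 237, 0]) stool();
translate([1921, 237, 0]) stool();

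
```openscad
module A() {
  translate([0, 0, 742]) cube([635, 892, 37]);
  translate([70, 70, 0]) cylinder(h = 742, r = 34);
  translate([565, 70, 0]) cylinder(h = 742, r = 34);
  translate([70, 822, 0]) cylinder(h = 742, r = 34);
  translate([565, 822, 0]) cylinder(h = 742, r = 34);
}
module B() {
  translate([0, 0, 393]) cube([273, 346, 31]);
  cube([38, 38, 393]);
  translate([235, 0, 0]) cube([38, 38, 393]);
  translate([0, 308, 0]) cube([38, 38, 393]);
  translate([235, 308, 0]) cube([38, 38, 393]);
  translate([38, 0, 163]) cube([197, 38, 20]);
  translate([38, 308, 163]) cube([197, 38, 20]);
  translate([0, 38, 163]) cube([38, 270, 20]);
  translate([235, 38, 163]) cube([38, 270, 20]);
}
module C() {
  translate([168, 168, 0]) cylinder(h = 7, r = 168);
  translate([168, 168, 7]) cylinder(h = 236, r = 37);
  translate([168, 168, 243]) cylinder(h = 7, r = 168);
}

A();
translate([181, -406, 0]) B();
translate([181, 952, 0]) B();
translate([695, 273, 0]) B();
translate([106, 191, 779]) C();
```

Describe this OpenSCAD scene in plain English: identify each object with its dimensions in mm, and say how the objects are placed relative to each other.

A is a table with a 635×892 mm rectangular top, 37 mm thick, top surface at z = 779 mm, supported by four round legs of 68 mm diameter, each leg's bounding box inset 36 mm from the nearest pair of top edges, running from the floor.

B is a four-legged stool. The seat is a 273×346×31 mm slab whose top surface is at z = 424 mm; four square legs, each 38×38 mm in cross-section, run from the floor (z = 0) to the underside of the seat, each flush with a corner of the seat. Four stretchers, 38 mm wide and 20 mm tall, connect adjacent legs with their undersides at z = 163 mm, each running between the inner faces of the legs it joins and aligned with the legs' outer faces on the other axis.

C is a spool: two coaxial disc flanges of radius 168 mm and thickness 7 mm, joined by a core cylinder of radius 37 mm and height 236 mm. The lower flange rests on z = 0 and the three cylinders share a vertical axis.

Three stools sit around the table at the −y, +y, +x sides. The spool is on top of the table.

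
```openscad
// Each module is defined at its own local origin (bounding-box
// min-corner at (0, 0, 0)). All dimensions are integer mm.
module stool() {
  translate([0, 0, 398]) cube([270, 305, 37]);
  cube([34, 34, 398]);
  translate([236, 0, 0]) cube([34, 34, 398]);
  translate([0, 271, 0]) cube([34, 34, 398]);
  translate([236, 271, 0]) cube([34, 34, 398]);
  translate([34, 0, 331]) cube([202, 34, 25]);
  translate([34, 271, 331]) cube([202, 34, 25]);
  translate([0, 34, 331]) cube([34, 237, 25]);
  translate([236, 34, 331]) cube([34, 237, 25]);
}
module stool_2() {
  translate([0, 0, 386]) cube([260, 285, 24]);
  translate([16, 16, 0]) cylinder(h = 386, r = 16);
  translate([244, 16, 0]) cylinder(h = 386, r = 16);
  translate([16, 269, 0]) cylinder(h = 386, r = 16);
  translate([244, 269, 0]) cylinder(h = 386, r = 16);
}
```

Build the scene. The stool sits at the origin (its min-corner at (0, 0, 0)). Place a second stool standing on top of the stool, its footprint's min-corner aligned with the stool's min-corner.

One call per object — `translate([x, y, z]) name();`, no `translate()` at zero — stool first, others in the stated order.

stool();
translate([0, 0, 435]) stool_2();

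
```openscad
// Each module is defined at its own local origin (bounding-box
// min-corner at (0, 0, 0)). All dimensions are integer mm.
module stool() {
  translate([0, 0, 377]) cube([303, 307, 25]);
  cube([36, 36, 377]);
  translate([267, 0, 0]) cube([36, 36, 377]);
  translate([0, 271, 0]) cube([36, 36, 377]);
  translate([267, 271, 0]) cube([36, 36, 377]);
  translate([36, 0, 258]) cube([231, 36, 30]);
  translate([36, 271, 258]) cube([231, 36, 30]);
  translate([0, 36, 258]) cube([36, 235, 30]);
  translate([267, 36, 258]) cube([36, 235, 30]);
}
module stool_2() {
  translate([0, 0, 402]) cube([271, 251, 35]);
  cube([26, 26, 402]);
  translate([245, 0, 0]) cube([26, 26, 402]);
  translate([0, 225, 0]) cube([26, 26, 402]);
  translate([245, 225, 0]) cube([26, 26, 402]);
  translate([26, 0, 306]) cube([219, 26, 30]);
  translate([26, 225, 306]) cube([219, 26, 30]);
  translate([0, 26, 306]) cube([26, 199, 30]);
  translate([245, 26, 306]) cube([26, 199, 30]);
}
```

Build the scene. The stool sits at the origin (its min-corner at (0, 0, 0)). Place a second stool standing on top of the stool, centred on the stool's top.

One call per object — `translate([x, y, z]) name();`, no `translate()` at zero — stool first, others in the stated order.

stool();
translate([16, 28, 402]) stool_2();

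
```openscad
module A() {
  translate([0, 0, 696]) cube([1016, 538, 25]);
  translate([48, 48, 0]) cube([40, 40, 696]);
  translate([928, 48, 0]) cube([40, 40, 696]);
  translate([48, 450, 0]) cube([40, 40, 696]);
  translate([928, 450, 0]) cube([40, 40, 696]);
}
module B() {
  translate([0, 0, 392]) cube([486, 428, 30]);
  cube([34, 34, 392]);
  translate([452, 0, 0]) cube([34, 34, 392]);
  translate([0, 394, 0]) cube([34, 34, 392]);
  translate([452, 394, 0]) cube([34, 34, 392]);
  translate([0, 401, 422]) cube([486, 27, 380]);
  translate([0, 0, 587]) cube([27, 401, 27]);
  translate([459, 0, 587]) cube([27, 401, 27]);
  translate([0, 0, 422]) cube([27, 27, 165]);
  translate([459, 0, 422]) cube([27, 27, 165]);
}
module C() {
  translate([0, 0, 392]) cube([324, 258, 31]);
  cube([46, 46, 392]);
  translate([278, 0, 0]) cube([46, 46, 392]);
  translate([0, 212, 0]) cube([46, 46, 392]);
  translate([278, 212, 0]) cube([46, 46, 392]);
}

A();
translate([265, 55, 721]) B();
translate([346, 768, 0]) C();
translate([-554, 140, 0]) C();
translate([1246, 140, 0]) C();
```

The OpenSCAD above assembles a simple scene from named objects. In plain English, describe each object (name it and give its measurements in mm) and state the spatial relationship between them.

A is a table: top 1016 mm (x) × 538 mm (y), 25 mm thick, upper face at z = 721 mm, on four 40×40 mm square legs, each inset 48 mm from the nearest pair of top edges, running from z = 0 to the bottom of the top.

B is a chair: 486×428 mm seat, 30 mm thick, top at z = 422 mm, on four 34 mm square corner legs flush with the seat edges. A 27 mm thick backrest slab spans the full seat width, extending 380 mm above the seat top, its back face flush with the seat's +y edge. Two armrests of 27×27 mm section run along each side from the seat's front edge to the front of the backrest, top faces 192 mm above the seat top and outer faces flush with the seat's x-edges; a 27×27 mm post under the front of each armrest stands on the seat at the front corner.

C is a simple wooden stool: a rectangular seat 324 mm (x) by 258 mm (y), 31 mm thick, top face at z = 423 mm, on four square legs, each 46×46 mm in cross-section. The legs rest on z = 0, each flush with a corner of the seat.

The chair is on top of the table, centred. Three stools sit around the table at the +y, −x, +x sides.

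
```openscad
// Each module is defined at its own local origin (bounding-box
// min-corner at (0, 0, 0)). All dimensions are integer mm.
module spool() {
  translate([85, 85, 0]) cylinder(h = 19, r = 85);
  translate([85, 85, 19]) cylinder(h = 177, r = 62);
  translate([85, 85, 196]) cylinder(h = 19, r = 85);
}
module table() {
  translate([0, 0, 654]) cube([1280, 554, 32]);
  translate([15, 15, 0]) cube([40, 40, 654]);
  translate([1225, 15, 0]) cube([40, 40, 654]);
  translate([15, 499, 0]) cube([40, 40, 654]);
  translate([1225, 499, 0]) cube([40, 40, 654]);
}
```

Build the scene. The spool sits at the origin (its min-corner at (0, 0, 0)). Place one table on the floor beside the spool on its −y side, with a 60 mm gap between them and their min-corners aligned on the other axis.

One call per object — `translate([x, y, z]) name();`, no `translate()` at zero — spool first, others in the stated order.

spool();
translate([0, -614, 0]) table();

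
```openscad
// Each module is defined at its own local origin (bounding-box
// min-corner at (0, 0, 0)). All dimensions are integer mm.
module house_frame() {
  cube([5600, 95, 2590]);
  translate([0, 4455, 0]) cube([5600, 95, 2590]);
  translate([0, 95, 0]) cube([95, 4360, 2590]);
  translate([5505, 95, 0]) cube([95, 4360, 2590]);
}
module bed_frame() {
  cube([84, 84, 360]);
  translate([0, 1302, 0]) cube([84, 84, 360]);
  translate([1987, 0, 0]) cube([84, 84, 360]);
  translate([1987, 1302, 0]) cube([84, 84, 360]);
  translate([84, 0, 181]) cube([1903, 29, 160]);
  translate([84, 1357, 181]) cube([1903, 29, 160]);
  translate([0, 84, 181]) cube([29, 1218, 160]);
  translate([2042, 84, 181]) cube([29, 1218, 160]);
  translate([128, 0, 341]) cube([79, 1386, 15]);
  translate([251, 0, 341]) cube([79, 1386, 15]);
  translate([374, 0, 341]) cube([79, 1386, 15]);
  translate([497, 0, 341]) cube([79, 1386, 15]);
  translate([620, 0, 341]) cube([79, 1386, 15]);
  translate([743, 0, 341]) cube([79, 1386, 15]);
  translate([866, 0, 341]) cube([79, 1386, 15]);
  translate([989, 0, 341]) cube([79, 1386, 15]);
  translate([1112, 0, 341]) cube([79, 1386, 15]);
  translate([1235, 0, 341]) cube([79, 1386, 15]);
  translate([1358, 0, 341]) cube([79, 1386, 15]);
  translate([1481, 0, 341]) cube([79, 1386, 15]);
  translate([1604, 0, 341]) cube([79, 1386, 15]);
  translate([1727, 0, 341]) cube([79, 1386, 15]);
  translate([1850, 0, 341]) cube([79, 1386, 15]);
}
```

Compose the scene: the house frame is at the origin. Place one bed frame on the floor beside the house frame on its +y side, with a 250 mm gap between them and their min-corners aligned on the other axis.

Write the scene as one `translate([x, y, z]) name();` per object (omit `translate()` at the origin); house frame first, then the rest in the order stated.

house_frame();
translate([0, 4800, 0]) bed_frame();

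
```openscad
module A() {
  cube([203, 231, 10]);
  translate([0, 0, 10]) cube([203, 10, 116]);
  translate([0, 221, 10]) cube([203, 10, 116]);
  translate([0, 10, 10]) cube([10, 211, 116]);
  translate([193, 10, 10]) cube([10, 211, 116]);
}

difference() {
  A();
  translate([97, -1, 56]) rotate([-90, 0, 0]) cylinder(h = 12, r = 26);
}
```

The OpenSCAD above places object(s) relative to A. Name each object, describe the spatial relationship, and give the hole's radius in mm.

The subtracted cylinder has r = 26 mm.

A is an open box. The open box has a circular hole through its front wall. The hole's radius is 26 mm.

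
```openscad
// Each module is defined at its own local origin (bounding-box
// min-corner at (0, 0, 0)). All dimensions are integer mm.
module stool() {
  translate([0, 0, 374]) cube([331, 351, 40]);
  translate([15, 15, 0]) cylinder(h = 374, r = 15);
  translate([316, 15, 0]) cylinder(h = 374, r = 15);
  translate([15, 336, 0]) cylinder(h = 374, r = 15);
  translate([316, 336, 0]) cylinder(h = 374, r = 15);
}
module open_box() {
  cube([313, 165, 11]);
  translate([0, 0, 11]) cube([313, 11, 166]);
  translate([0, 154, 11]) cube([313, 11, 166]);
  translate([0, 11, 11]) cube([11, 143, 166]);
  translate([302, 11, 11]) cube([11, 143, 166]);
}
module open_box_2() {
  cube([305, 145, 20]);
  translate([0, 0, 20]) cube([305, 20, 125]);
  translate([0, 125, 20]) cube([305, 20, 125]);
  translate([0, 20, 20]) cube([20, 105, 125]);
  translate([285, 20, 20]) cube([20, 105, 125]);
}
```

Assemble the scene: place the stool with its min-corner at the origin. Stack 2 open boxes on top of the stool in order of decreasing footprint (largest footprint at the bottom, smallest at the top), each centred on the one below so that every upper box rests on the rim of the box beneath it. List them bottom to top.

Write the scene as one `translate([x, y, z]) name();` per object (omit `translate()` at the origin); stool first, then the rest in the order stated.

stool();
translate([9, 93, 414]) open_box();
translate([13, 103, 591]) open_box_2();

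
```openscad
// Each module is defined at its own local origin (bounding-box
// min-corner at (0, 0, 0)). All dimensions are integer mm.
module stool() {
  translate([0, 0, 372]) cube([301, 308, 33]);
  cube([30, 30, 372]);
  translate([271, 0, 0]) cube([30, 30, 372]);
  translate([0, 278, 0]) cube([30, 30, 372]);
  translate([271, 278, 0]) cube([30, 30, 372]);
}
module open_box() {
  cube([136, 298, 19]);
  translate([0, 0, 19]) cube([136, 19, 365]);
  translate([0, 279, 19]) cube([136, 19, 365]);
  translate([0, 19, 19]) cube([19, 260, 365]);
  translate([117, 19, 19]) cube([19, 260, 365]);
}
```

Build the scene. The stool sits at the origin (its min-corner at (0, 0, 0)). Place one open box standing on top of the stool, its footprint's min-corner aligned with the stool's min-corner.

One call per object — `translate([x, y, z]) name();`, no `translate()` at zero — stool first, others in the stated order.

stool();
translate([0, 0, 405]) open_box();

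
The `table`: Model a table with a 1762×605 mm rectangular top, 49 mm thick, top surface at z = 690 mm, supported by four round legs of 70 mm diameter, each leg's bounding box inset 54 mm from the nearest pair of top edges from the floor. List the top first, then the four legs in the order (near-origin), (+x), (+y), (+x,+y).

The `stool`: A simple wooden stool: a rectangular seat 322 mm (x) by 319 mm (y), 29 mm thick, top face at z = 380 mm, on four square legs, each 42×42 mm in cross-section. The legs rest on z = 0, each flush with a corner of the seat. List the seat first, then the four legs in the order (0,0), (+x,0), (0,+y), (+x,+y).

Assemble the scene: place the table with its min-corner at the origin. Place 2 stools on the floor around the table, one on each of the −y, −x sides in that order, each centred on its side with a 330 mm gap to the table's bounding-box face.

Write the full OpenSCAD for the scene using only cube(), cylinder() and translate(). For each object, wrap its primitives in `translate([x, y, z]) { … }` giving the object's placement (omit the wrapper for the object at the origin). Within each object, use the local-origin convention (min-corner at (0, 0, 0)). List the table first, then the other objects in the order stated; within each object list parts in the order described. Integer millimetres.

translate([0, 0, 641]) cube([1762, 605, 49]);
translate([89, 89, 0]) cylinder(h = 641, r = 35);
translate([1673, 89, 0]) cylinder(h = 641, r = 35);
translate([89, 516, 0]) cylinder(h = 641, r = 35);
translate([1673, 516, 0]) cylinder(h = 641, r = 35);
translate([720, -649, 0]) {
  translate([0, 0, 351]) cube([322, 319, 29]);
  cube([42, 42, 351]);
  translate([280, 0, 0]) cube([42, 42, 351]);
  translate([0, 277, 0]) cube([42, 42, 351]);
  translate([280, 277, 0]) cube([42, 42, 351]);
}
translate([-652, 143, 0]) {
  translate([0, 0, 351]) cube([322, 319, 29]);
  cube([42, 42, 351]);
  translate([280, 0, 0]) cube([42, 42, 351]);
  translate([0, 277, 0]) cube([42, 42, 351]);
  translate([280, 277, 0]) cube([42, 42, 351]);
}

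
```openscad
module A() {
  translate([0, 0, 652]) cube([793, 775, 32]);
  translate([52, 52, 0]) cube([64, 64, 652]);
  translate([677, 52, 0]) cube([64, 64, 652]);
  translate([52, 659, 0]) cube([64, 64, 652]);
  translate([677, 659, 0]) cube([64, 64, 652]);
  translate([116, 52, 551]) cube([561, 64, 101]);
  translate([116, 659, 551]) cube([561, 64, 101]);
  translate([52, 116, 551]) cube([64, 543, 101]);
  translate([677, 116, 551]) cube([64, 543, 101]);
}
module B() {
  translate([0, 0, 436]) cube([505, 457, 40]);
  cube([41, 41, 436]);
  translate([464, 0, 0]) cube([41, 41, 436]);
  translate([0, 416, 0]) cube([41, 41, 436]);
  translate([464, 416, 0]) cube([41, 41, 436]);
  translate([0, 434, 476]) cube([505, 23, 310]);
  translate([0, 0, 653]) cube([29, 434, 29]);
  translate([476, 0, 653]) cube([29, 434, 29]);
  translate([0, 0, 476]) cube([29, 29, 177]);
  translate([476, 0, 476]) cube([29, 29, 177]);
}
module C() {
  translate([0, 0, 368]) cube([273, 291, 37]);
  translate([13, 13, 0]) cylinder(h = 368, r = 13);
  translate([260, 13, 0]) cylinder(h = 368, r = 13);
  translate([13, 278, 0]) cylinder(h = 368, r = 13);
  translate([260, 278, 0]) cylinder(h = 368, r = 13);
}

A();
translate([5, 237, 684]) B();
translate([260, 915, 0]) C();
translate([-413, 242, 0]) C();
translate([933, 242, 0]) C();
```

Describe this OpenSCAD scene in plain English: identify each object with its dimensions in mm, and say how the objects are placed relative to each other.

A is a table with a 793×775 mm rectangular top, 32 mm thick, top surface at z = 684 mm, supported by four 64×64 mm square legs, each inset 52 mm from the nearest pair of top edges, running from the floor. Four apron rails, 64 mm thick and 101 mm tall, run between adjacent legs with their top edges flush with the underside of the top and their outer faces flush with the legs' outer faces.

B is a chair: 505×457 mm seat, 40 mm thick, top at z = 476 mm, on four 41 mm square corner legs flush with the seat edges. A 23 mm thick backrest slab spans the full seat width, extending 310 mm above the seat top, its back face flush with the seat's +y edge. Two armrests of 29×29 mm section run along each side from the seat's front edge to the front of the backrest, top faces 206 mm above the seat top and outer faces flush with the seat's x-edges; a 29×29 mm post under the front of each armrest stands on the seat at the front corner.

C is a simple wooden stool: a rectangular seat 273 mm (x) by 291 mm (y), 37 mm thick, top face at z = 405 mm, on four round legs, each 26 mm in diameter. The legs rest on z = 0, each leg's axis is inset half a diameter from the nearest pair of seat edges (so the leg's bounding box is flush with the corner).

The chair is on top of the table. Three stools sit around the table at the +y, −x, +x sides.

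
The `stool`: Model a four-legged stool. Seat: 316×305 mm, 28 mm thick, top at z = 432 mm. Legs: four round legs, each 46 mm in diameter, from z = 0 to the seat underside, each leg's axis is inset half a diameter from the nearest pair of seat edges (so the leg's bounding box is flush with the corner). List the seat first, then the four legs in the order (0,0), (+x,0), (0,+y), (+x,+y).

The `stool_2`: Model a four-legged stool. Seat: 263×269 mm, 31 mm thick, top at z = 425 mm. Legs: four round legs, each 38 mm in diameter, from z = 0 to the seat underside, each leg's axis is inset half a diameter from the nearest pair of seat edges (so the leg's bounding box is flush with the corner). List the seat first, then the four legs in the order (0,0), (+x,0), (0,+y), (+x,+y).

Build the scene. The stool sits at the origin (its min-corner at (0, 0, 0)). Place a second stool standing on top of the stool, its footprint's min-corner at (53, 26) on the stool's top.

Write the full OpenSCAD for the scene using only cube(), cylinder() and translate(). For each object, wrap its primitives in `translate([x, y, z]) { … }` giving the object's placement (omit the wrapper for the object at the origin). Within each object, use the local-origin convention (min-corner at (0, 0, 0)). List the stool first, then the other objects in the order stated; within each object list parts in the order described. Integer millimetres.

translate([0, 0, 404]) cube([316, 305, 28]);
translate([23, 23, 0]) cylinder(h = 404, r = 23);
translate([293, 23, 0]) cylinder(h = 404, r = 23);
translate([23, 282, 0]) cylinder(h = 404, r = 23);
translate([293, 282, 0]) cylinder(h = 404, r = 23);
translate([53, 26, 432]) {
  translate([0, 0, 394]) cube([263, 269, 31]);
  translate([19, 19, 0]) cylinder(h = 394, r = 19);
  translate([244, 19, 0]) cylinder(h = 394, r = 19);
  translate([19, 250, 0]) cylinder(h = 394, r = 19);
  translate([244, 250, 0]) cylinder(h = 394, r = 19);
}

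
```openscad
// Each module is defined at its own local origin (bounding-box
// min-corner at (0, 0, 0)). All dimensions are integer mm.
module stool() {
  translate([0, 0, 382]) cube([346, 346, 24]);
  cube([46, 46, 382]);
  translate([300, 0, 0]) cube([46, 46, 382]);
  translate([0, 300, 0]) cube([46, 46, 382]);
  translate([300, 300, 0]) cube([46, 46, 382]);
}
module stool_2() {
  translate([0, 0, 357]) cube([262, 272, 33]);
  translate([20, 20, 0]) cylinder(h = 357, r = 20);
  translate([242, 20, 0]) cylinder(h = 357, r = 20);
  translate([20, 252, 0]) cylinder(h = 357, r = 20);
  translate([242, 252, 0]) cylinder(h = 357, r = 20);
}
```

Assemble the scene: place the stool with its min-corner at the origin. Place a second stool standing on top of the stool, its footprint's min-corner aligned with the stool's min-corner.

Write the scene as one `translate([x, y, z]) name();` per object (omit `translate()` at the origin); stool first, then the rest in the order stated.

stool();
translate([0, 0, 406]) stool_2();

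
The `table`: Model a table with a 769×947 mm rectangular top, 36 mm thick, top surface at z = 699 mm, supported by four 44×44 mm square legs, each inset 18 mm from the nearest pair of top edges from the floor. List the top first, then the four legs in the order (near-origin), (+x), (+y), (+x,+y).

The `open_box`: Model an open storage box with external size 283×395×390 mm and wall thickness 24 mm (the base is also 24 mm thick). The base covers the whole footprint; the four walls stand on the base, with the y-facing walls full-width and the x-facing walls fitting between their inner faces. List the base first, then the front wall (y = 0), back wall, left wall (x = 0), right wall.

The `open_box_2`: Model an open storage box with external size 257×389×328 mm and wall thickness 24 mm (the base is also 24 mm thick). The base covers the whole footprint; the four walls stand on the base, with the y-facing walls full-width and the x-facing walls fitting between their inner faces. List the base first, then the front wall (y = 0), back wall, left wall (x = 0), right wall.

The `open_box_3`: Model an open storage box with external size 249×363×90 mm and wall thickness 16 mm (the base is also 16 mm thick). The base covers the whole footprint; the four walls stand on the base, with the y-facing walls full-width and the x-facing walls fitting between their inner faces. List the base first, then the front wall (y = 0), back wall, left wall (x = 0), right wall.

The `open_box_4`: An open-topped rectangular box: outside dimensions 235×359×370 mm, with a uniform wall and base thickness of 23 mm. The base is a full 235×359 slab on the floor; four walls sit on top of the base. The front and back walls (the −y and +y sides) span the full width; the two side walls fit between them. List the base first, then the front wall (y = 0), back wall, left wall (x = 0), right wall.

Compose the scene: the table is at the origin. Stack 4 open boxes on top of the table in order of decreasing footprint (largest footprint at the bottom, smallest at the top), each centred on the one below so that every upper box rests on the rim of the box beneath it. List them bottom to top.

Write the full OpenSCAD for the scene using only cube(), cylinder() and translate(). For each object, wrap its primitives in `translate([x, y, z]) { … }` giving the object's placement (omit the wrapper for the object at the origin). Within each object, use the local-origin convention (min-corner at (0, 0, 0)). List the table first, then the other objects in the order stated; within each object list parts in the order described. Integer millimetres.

translate([0, 0, 663]) cube([769, 947, 36]);
translate([18, 18, 0]) cube([44, 44, 663]);
translate([707, 18, 0]) cube([44, 44, 663]);
translate([18, 885, 0]) cube([44, 44, 663]);
translate([707, 885, 0]) cube([44, 44, 663]);
translate([243, 276, 699]) {
  cube([283, 395, 24]);
  translate([0, 0, 24]) cube([283, 24, 366]);
  translate([0, 371, 24]) cube([283, 24, 366]);
  translate([0, 24, 24]) cube([24, 347, 366]);
  translate([259, 24, 24]) cube([24, 347, 366]);
}
translate([256, 279, 1089]) {
  cube([257, 389, 24]);
  translate([0, 0, 24]) cube([257, 24, 304]);
  translate([0, 365, 24]) cube([257, 24, 304]);
  translate([0, 24, 24]) cube([24, 341, 304]);
  translate([233, 24, 24]) cube([24, 341, 304]);
}
translate([260, 292, 1417]) {
  cube([249, 363, 16]);
  translate([0, 0, 16]) cube([249, 16, 74]);
  translate([0, 347, 16]) cube([249, 16, 74]);
  translate([0, 16, 16]) cube([16, 331, 74]);
  translate([233, 16, 16]) cube([16, 331, 74]);
}
translate([267, 294, 1507]) {
  cube([235, 359, 23]);
  translate([0, 0, 23]) cube([235, 23, 347]);
  translate([0, 336, 23]) cube([235, 23, 347]);
  translate([0, 23, 23]) cube([23, 313, 347]);
  translate([212, 23, 23]) cube([23, 313, 347]);
}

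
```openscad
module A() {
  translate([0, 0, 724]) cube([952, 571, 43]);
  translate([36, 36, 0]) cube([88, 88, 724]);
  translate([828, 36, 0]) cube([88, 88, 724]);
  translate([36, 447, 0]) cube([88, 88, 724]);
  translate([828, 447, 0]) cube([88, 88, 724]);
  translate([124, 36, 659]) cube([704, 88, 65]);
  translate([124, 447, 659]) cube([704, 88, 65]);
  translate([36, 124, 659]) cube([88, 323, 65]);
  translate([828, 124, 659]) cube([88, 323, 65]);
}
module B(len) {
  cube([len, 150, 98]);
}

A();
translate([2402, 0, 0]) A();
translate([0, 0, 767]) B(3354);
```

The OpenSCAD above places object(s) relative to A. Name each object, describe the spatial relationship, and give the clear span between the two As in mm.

A is a table. B is a beam. A beam spans the tops of two tables. The clear span between the two tables is 1450 mm.

Second table starts at x = 2402; first ends at x = 952; clear span = 2402 − 952 = 1450 mm.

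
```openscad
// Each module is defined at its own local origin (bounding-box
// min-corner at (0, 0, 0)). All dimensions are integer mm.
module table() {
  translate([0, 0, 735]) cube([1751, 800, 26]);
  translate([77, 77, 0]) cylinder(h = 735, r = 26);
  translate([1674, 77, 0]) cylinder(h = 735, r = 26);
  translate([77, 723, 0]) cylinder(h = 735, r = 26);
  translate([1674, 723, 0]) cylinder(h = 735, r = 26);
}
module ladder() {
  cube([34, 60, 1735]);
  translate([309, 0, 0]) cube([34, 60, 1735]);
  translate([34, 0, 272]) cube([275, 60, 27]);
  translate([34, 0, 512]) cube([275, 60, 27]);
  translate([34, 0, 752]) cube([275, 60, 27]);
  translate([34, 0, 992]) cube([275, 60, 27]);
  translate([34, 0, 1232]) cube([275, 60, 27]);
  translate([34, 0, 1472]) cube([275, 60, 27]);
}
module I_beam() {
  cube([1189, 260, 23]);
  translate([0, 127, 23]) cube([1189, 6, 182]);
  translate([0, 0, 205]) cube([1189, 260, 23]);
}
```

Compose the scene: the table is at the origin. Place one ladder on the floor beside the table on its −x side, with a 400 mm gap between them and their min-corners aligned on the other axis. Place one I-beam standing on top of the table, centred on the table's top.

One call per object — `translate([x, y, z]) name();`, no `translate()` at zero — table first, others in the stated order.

table();
translate([-743, 0, 0]) ladder();
translate([281, 270, 761]) I_beam();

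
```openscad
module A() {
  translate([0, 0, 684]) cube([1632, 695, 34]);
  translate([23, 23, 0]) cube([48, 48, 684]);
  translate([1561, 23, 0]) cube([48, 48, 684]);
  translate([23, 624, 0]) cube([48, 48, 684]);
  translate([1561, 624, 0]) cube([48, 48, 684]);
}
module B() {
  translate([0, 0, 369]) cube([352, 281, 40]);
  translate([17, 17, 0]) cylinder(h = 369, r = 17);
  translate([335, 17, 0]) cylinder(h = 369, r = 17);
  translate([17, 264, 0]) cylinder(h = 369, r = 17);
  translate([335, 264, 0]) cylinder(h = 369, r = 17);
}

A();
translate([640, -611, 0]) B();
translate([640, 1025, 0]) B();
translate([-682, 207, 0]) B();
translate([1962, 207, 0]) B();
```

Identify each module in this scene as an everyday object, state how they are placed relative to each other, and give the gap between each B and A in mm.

A is a table. B is a stool. Four stools sit around the table at the −y, +y, −x, +x sides. The gap between each stool and the table is 330 mm.

Each stool's nearest face is 330 mm from the table's bounding box.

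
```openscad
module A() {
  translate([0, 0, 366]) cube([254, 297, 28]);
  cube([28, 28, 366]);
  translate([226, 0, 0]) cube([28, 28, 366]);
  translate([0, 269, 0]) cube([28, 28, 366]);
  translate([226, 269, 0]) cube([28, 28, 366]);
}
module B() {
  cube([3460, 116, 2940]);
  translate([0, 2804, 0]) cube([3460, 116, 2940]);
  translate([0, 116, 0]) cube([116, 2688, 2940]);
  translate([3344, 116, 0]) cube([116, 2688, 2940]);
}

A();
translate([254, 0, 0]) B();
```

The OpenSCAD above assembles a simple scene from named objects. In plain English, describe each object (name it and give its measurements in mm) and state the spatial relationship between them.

A is a four-legged stool. The seat is a 254×297×28 mm slab whose top surface is at z = 394 mm; four square legs, each 28×28 mm in cross-section, run from the floor (z = 0) to the underside of the seat, each flush with a corner of the seat.

B is a box-shaped house frame (walls only): outside footprint 3460×2920 mm, wall height 2940 mm, wall thickness 116 mm. The two y-facing walls run the full x-width; the two x-facing walls fit between the inner faces of the y-facing walls.

The house frame is against the stool's +x side, with their −y faces flush.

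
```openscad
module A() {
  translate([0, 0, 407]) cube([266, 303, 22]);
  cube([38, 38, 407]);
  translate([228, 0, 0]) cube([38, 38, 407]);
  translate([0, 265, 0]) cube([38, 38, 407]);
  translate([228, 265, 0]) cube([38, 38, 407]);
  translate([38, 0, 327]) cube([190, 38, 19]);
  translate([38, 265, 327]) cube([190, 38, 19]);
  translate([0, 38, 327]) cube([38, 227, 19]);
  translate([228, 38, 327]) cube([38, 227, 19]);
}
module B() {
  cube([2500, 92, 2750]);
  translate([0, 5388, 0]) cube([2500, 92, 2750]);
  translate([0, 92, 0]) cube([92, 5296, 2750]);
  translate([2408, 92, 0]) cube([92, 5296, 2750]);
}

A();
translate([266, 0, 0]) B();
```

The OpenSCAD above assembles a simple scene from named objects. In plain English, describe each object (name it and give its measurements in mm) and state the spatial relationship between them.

A is a four-legged stool. The seat is a 266×303×22 mm slab whose top surface is at z = 429 mm; four square legs, each 38×38 mm in cross-section, run from the floor (z = 0) to the underside of the seat, each flush with a corner of the seat. Four stretchers, 38 mm wide and 19 mm tall, connect adjacent legs with their undersides at z = 327 mm, each running between the inner faces of the legs it joins and aligned with the legs' outer faces on the other axis.

B is the wall frame of a small rectangular building: four walls, each 2750 mm tall and 92 mm thick, enclosing a footprint 2500 mm (x) by 5480 mm (y) outside-to-outside, with no floor or roof. The front and back walls (the −y and +y sides) span the full width; the two side walls fit between them.

The house frame is against the stool's +x side, with their −y faces flush.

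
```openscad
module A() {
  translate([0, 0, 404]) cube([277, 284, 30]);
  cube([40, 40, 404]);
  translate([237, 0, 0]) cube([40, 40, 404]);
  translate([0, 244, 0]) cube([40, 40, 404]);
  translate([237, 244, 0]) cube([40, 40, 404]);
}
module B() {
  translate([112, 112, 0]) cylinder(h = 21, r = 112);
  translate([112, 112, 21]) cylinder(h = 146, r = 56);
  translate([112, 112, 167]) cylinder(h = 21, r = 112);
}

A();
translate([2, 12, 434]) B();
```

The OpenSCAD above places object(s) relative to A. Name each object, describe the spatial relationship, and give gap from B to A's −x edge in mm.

The spool's min-x is at 2; the stool's min-x is 0; gap = 2 mm.

A is a stool. B is a spool. The spool is on top of the stool. The gap from the spool to the stool's −x edge is 2 mm.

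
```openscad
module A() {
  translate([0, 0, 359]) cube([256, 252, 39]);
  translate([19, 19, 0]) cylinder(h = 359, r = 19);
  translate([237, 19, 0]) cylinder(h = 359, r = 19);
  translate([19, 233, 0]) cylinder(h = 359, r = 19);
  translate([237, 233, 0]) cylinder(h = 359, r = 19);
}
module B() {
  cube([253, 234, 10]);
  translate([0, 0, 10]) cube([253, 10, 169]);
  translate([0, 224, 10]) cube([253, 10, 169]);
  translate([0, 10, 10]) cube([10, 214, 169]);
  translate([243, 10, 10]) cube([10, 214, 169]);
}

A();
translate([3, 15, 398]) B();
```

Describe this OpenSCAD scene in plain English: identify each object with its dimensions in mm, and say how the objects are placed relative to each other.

A is a four-legged stool. The seat is a 256×252×39 mm slab whose top surface is at z = 398 mm; four round legs, each 38 mm in diameter, run from the floor (z = 0) to the underside of the seat, each leg's axis is inset half a diameter from the nearest pair of seat edges (so the leg's bounding box is flush with the corner).

B is an open storage box with external size 253×234×179 mm and wall thickness 10 mm (the base is also 10 mm thick). The base covers the whole footprint; the four walls stand on the base, with the y-facing walls full-width and the x-facing walls fitting between their inner faces.

The open box is on top of the stool.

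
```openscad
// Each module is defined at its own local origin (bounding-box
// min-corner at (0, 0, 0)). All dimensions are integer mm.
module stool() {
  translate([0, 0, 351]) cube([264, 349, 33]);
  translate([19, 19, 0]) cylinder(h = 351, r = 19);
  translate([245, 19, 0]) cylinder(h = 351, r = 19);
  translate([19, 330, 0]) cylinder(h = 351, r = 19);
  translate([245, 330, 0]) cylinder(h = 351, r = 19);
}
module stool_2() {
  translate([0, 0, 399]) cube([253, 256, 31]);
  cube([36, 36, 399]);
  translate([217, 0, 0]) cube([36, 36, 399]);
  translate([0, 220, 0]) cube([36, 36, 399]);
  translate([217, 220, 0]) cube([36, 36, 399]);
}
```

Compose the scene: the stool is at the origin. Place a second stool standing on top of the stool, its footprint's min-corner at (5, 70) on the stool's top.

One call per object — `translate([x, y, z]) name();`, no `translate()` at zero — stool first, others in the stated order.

stool();
translate([5, 70, 384]) stool_2();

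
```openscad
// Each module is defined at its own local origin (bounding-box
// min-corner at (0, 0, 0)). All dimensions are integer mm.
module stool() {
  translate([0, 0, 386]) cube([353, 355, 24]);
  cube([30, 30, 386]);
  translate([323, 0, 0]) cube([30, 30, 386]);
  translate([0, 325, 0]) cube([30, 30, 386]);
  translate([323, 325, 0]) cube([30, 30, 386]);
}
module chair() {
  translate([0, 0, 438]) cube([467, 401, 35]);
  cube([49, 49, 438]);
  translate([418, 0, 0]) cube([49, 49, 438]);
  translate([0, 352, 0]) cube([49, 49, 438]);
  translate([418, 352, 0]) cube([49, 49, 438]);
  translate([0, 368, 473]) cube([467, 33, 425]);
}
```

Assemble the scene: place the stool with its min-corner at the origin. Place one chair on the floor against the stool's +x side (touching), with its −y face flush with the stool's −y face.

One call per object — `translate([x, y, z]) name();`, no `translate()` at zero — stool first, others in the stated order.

stool();
translate([353, 0, 0]) chair();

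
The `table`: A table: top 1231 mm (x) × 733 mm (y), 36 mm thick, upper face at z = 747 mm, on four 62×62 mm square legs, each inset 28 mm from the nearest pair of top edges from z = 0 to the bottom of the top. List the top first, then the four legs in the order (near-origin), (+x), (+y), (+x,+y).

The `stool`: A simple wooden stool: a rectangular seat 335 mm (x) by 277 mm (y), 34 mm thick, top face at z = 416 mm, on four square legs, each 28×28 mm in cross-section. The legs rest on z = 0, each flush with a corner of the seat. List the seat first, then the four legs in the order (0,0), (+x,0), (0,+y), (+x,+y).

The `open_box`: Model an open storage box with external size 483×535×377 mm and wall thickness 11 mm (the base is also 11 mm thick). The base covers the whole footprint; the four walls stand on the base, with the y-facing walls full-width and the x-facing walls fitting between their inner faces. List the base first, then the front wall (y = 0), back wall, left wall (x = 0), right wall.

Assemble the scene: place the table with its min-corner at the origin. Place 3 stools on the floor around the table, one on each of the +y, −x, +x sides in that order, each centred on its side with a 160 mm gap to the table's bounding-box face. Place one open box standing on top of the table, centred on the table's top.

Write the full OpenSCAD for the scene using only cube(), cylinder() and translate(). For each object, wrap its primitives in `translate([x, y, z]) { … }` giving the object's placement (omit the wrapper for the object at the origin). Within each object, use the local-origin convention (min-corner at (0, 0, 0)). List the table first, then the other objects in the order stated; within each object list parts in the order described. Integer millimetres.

translate([0, 0, 711]) cube([1231, 733, 36]);
translate([28, 28, 0]) cube([62, 62, 711]);
translate([1141, 28, 0]) cube([62, 62, 711]);
translate([28, 643, 0]) cube([62, 62, 711]);
translate([1141, 643, 0]) cube([62, 62, 711]);
translate([448, 893, 0]) {
  translate([0, 0, 382]) cube([335, 277, 34]);
  cube([28, 28, 382]);
  translate([307, 0, 0]) cube([28, 28, 382]);
  translate([0, 249, 0]) cube([28, 28, 382]);
  translate([307, 249, 0]) cube([28, 28, 382]);
}
translate([-495, 228, 0]) {
  translate([0, 0, 382]) cube([335, 277, 34]);
  cube([28, 28, 382]);
  translate([307, 0, 0]) cube([28, 28, 382]);
  translate([0, 249, 0]) cube([28, 28, 382]);
  translate([307, 249, 0]) cube([28, 28, 382]);
}
translate([1391, 228, 0]) {
  translate([0, 0, 382]) cube([335, 277, 34]);
  cube([28, 28, 382]);
  translate([307, 0, 0]) cube([28, 28, 382]);
  translate([0, 249, 0]) cube([28, 28, 382]);
  translate([307, 249, 0]) cube([28, 28, 382]);
}
translate([374, 99, 747]) {
  cube([483, 535, 11]);
  translate([0, 0, 11]) cube([483, 11, 366]);
  translate([0, 524, 11]) cube([483, 11, 366]);
  translate([0, 11, 11]) cube([11, 513, 366]);
  translate([472, 11, 11]) cube([11, 513, 366]);
}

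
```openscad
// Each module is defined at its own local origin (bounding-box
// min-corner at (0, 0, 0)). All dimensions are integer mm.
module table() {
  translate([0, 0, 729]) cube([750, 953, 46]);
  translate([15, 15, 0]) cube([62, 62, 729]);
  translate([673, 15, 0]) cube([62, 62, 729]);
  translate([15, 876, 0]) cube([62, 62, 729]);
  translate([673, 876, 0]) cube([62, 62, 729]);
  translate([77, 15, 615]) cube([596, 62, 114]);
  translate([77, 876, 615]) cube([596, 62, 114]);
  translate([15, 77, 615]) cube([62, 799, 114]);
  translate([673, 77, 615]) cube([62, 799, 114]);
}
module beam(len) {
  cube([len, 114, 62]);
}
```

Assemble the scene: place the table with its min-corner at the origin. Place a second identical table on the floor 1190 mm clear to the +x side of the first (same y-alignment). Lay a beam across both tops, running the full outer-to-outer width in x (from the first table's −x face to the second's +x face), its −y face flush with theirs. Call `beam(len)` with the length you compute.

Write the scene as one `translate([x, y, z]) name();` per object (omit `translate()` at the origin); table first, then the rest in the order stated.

table();
translate([1940, 0, 0]) table();
translate([0, 0, 775]) beam(2690);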